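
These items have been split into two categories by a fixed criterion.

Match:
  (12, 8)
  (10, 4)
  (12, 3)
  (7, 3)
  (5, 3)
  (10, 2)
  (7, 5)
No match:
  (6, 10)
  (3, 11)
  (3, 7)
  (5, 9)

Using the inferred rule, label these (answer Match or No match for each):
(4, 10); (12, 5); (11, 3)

No match, Match, Match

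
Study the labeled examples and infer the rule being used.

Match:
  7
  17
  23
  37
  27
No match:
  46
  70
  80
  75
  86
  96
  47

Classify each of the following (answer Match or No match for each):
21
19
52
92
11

The distinguishing property — at most 37 — holds for all the 'Match' cases and none of the 'No match' cases.
21 — 21 ≤ 37, hence Match. 19 — 19 ≤ 37, hence Match. 52 — 52 > 37, hence No match. 92 — 92 > 37, hence No match. 11 — 11 ≤ 37, hence Match.

Match, Match, No match, No match, Match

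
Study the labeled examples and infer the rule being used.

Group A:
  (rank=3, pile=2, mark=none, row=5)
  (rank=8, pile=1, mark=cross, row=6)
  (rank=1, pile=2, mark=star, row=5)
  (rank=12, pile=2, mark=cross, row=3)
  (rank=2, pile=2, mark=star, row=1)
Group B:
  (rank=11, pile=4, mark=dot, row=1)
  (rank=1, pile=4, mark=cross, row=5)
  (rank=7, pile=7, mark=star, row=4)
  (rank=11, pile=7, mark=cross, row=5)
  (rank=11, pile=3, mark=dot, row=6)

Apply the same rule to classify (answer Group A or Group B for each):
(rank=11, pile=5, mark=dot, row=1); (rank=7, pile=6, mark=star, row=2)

Group B, Group B

The rule appears to be: pile ≤ 2.
(rank=11, pile=5, mark=dot, row=1): pile = 5, does not pass → Group B. (rank=7, pile=6, mark=star, row=2): pile = 6, does not pass → Group B.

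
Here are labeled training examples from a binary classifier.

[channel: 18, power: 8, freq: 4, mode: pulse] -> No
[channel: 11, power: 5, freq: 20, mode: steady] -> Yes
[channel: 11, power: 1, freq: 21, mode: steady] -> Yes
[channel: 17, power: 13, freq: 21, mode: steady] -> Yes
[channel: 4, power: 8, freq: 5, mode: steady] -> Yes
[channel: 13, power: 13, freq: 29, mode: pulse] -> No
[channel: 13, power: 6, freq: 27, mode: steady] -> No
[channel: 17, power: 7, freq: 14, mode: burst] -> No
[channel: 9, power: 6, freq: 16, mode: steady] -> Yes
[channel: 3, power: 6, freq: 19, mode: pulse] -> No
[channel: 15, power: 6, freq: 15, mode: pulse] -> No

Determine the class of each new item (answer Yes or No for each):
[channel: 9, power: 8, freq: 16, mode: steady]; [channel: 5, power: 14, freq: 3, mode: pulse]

Every 'Yes' example satisfies: mode is steady AND freq ≤ 21. None of the 'No' examples do.
[channel: 9, power: 8, freq: 16, mode: steady] → mode is steady, freq = 16 → Yes. [channel: 5, power: 14, freq: 3, mode: pulse] → mode is pulse, freq = 3 → No.

Yes, No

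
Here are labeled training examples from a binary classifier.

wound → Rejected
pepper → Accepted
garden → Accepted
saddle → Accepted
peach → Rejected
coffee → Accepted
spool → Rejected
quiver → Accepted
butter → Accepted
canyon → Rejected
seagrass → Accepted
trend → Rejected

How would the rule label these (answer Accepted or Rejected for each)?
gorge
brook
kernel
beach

Rejected, Rejected, Accepted, Rejected

The rule appears to be: even length AND contains 'e'.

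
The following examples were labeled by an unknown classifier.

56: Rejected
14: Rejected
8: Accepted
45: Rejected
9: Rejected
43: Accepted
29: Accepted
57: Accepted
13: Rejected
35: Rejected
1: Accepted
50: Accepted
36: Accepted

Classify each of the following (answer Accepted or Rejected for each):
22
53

Accepted, Rejected

'Accepted' ⟺ ≡ 1 (mod 7).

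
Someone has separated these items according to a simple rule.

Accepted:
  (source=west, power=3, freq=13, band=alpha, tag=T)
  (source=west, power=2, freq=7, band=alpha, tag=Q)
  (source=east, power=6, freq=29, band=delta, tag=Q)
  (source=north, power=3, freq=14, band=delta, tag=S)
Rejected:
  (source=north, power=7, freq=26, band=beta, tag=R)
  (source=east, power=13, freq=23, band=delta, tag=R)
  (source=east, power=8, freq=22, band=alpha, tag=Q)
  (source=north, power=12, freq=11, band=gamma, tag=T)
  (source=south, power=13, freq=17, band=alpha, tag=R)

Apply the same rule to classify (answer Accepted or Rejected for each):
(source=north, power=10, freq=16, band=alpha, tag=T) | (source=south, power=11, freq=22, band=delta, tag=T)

Rejected, Rejected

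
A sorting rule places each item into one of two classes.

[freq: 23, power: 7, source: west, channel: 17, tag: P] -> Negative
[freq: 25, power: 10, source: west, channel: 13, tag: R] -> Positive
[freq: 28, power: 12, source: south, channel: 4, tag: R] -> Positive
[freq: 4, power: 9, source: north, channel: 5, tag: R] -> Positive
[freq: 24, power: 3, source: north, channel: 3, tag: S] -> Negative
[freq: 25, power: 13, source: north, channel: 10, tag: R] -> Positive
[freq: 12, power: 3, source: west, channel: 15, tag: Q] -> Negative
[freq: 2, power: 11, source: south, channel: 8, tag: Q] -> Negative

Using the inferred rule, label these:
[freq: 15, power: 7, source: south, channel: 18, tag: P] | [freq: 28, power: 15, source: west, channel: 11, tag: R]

Negative, Positive

The common property of the 'Positive' items is: tag is R. No 'Negative' item has it.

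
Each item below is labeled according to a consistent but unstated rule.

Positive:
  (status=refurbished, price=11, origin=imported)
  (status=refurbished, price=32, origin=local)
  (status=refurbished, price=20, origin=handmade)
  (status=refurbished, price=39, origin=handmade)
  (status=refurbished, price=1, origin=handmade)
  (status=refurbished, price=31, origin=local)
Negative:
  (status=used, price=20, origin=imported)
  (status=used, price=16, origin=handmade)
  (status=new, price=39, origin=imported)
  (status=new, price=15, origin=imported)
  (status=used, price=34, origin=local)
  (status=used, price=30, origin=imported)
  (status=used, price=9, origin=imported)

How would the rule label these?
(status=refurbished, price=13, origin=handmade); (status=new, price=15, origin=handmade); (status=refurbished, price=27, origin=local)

The rule appears to be: status is refurbished.

Positive, Negative, Positive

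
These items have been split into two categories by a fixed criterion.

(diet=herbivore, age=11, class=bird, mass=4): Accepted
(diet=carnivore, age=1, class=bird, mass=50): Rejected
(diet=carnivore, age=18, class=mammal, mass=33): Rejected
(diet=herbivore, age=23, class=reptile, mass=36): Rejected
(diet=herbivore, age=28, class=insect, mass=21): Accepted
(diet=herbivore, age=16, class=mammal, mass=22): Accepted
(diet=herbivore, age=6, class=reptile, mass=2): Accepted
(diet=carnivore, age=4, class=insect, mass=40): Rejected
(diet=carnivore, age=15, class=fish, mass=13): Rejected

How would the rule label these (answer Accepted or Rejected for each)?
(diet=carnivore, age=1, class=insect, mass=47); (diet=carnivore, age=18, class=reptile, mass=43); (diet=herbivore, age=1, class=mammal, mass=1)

The pattern is that an item is 'Accepted' exactly when: diet is herbivore AND mass ≤ 22.

Rejected, Rejected, Accepted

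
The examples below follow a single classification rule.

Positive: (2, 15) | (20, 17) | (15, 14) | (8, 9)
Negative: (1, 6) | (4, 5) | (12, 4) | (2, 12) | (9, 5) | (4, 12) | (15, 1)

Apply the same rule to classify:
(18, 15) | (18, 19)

Positive, Positive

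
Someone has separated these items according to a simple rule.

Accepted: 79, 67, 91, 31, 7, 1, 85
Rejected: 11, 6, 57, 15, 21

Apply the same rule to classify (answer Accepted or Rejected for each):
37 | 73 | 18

The rule appears to be: ≡ 1 (mod 3).

Accepted, Accepted, Rejected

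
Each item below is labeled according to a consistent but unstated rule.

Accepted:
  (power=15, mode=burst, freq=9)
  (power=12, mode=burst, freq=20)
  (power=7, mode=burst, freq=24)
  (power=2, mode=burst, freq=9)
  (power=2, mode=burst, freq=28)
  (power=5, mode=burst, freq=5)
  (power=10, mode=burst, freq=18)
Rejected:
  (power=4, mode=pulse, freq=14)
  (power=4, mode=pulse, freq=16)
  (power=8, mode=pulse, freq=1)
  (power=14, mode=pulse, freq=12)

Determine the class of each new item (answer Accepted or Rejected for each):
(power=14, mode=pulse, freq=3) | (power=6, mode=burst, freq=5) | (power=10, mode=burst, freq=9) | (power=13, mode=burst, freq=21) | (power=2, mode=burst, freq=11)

Rejected, Accepted, Accepted, Accepted, Accepted

The simplest hypothesis consistent with all the labels is: mode is burst.
(power=14, mode=pulse, freq=3): mode is pulse, doesn't qualify → Rejected.
(power=6, mode=burst, freq=5): mode is burst, meets the rule → Accepted.
(power=10, mode=burst, freq=9): mode is burst, meets the rule → Accepted.
(power=13, mode=burst, freq=21): mode is burst, meets the rule → Accepted.
(power=2, mode=burst, freq=11): mode is burst, meets the rule → Accepted.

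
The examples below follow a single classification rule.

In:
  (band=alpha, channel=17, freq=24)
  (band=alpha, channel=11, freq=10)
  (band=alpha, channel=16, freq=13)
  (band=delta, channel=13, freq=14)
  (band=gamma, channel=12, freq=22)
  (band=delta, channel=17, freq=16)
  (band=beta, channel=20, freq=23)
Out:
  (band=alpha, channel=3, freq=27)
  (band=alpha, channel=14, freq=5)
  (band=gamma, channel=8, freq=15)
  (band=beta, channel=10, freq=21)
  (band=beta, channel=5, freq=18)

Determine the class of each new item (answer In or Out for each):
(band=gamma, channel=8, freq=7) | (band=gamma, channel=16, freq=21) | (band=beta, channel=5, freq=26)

Out, In, Out

Every 'In' example satisfies: channel ≥ 11 AND freq ≥ 10. None of the 'Out' examples do.
(band=gamma, channel=8, freq=7) — channel = 8, freq = 7, hence Out.
(band=gamma, channel=16, freq=21) — channel = 16, freq = 21, hence In.
(band=beta, channel=5, freq=26) — channel = 5, freq = 26, hence Out.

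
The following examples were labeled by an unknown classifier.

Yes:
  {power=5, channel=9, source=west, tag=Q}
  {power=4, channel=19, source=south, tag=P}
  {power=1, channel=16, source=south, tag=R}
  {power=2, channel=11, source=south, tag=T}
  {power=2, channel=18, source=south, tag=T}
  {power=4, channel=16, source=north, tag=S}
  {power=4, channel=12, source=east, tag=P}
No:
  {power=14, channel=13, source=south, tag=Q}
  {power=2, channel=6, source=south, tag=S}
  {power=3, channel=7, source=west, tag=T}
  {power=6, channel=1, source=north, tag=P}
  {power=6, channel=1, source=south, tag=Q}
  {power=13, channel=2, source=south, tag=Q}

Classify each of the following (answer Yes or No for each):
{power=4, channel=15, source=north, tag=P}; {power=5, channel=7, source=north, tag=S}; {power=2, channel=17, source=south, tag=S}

The common property of the 'Yes' items is: channel ≥ 9 AND power ≤ 5. No 'No' item has it.
{power=4, channel=15, source=north, tag=P}: Yes (channel = 15, power = 4). {power=5, channel=7, source=north, tag=S}: No (channel = 7, power = 5). {power=2, channel=17, source=south, tag=S}: Yes (channel = 17, power = 2).

Yes, No, Yes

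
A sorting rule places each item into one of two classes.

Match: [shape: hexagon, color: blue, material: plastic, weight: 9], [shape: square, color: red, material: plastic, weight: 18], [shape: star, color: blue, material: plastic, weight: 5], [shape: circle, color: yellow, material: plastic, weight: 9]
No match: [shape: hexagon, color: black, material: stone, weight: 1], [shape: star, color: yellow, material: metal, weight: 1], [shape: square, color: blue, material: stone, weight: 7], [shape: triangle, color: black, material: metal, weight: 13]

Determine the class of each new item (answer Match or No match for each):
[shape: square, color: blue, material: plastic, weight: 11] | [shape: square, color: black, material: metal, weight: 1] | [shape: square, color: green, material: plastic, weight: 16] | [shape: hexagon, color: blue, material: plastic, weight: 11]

One predicate separates the groups cleanly: material is plastic.
[shape: square, color: blue, material: plastic, weight: 11]: material is plastic, fits → Match. [shape: square, color: black, material: metal, weight: 1]: material is metal, lacks this property → No match. [shape: square, color: green, material: plastic, weight: 16]: material is plastic, fits → Match. [shape: hexagon, color: blue, material: plastic, weight: 11]: material is plastic, fits → Match.

Match, No match, Match, Match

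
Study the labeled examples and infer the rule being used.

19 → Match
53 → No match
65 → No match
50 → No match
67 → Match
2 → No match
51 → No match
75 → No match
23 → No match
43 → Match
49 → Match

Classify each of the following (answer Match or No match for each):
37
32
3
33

Match, No match, No match, No match

One predicate separates the groups cleanly: ≡ 1 (mod 3).
37: 37 mod 3 = 1 — qualifies, so Match. 32: 32 mod 3 = 2 — lacks this property, so No match. 3: 3 mod 3 = 0 — lacks this property, so No match. 33: 33 mod 3 = 0 — lacks this property, so No match.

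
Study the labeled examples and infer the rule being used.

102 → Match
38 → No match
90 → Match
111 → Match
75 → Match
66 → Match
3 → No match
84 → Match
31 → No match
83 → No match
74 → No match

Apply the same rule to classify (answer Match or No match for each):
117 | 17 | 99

The classifier is using: multiple of 3 AND at least 31.
Match: 117, since 117 = 3·39, 117 ≥ 31.
No match: 17, since 17 = 3·5 + 2, 17 < 31.
Match: 99, since 99 = 3·33, 99 ≥ 31.

Match, No match, Match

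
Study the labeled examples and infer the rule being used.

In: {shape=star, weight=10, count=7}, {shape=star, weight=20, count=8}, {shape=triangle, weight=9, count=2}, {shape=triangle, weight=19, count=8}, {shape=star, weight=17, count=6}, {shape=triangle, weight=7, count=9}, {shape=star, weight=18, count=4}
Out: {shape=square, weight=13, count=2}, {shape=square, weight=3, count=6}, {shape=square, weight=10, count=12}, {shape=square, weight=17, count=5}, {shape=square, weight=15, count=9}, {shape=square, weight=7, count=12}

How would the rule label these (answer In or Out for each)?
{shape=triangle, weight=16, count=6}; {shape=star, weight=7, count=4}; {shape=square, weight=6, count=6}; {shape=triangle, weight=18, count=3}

Comparing the two groups points to one rule — shape is not square.

In, In, Out, In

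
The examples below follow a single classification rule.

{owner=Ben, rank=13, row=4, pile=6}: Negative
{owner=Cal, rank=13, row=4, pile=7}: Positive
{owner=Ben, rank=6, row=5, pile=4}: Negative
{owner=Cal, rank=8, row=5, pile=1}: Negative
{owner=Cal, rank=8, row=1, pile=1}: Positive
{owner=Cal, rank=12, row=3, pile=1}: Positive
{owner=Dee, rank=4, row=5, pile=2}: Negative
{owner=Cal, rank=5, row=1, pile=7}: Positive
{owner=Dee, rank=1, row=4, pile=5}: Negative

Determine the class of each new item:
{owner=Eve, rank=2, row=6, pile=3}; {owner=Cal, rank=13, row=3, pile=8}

Negative, Positive

The distinguishing property — owner is Cal AND row ≤ 4 — holds for all the 'Positive' cases and none of the 'Negative' cases.
{owner=Eve, rank=2, row=6, pile=3}: Negative (owner is Eve, row = 6). {owner=Cal, rank=13, row=3, pile=8}: Positive (owner is Cal, row = 3).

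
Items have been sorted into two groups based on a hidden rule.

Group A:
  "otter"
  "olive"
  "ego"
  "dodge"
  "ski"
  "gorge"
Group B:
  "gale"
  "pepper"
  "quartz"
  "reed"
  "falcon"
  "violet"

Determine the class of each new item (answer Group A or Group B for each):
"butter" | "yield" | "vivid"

Group B, Group A, Group A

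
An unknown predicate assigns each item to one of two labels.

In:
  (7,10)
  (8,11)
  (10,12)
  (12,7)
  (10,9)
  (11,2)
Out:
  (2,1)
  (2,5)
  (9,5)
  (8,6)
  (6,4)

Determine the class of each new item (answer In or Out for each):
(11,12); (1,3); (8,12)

The pattern is that an item is 'In' exactly when: max ≥ 10.
In: (11,12), since max 12. Out: (1,3), since max 3. In: (8,12), since max 12.

In, Out, In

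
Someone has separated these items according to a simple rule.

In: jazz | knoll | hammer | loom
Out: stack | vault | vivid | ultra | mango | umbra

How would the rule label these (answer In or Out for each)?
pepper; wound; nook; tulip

In, Out, In, Out

Looking at the examples, the only property every 'In' case has and every 'Out' case lacks is: has a double letter.
In: pepper, since 'pp' doubled. Out: wound, since no doubled letter. In: nook, since 'oo' doubled. Out: tulip, since no doubled letter.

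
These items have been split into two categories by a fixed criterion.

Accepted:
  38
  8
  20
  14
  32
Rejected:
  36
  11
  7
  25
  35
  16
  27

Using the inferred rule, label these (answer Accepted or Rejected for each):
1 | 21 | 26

The classifier is using: ≡ 2 (mod 6).
Rejected: 1, since 1 mod 6 = 1.
Rejected: 21, since 21 mod 6 = 3.
Accepted: 26, since 26 mod 6 = 2.

Rejected, Rejected, Accepted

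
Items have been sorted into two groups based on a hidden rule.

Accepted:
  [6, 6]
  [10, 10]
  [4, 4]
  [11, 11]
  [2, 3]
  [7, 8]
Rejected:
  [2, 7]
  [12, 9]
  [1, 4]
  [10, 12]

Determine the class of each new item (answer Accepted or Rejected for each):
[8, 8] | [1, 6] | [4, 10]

Accepted, Rejected, Rejected

'Accepted' ⟺ |first − second| ≤ 1.
[8, 8]: |8−8| = 0 — matches, so Accepted. [1, 6]: |1−6| = 5 — lacks this property, so Rejected. [4, 10]: |4−10| = 6 — lacks this property, so Rejected.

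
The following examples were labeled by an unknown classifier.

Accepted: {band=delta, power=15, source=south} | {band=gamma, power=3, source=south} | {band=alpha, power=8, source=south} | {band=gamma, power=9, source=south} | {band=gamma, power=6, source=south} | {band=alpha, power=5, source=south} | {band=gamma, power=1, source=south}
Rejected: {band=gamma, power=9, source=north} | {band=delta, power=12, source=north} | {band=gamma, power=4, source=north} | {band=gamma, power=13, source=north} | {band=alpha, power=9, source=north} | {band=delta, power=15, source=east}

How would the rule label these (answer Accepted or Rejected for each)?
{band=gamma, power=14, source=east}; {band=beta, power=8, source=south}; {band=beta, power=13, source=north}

Rejected, Accepted, Rejected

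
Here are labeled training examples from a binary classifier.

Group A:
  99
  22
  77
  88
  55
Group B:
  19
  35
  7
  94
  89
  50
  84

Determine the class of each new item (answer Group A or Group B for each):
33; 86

Group A, Group B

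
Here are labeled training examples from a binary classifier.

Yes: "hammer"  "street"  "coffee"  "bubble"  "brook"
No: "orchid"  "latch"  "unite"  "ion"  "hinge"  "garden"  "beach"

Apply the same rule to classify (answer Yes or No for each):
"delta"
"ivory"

No, No

Every 'Yes' example satisfies: has a double letter. None of the 'No' examples do.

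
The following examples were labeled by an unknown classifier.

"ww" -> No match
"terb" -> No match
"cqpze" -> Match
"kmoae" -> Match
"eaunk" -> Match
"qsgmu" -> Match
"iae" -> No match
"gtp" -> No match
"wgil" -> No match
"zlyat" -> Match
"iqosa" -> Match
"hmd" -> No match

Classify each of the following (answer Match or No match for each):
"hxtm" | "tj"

No match, No match

Every 'Match' example satisfies: length 5. None of the 'No match' examples do.
"hxtm": length 4 — does not pass, so No match. "tj": length 2 — does not pass, so No match.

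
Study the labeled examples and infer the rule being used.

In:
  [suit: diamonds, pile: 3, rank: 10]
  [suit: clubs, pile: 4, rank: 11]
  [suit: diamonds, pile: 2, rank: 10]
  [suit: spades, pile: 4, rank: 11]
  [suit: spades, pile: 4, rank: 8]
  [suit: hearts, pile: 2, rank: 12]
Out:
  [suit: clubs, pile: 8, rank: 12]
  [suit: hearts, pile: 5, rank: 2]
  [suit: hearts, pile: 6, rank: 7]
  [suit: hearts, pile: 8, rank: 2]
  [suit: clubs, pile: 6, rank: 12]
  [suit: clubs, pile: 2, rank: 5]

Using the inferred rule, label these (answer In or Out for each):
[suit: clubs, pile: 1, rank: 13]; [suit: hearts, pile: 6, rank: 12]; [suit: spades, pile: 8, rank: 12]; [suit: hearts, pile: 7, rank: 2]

The distinguishing property — rank ≥ 7 AND pile ≤ 4 — holds for all the 'In' cases and none of the 'Out' cases.
[suit: clubs, pile: 1, rank: 13]: In (rank = 13, pile = 1). [suit: hearts, pile: 6, rank: 12]: Out (rank = 12, pile = 6). [suit: spades, pile: 8, rank: 12]: Out (rank = 12, pile = 8). [suit: hearts, pile: 7, rank: 2]: Out (rank = 2, pile = 7).

In, Out, Out, Out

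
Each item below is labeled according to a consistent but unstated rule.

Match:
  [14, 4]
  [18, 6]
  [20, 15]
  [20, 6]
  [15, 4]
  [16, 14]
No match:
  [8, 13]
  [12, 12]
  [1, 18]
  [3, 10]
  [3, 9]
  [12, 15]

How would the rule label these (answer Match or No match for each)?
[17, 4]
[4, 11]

Match, No match

The simplest hypothesis consistent with all the labels is: first > second.
[17, 4] — 17 > 4, hence Match.
[4, 11] — 4 < 11, hence No match.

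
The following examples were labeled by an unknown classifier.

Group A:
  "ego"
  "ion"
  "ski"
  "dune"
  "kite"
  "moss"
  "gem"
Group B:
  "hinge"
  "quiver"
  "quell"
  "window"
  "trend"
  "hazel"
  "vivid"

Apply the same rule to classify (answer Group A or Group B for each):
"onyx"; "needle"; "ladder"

Group A, Group B, Group B

The classifier is using: length ≤ 4.
"onyx": length 4, meets the rule → Group A.
"needle": length 6, does not satisfy this → Group B.
"ladder": length 6, does not satisfy this → Group B.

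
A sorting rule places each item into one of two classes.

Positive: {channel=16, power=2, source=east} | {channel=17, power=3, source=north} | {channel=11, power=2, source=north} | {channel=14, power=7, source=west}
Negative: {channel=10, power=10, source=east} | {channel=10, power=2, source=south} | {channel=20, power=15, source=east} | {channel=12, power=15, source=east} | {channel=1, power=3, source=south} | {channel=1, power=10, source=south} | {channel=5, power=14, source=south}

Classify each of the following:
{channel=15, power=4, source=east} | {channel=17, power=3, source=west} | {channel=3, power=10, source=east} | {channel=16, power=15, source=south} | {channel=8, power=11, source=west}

The pattern is that an item is 'Positive' exactly when: channel ≥ 11 AND power ≤ 7.
{channel=15, power=4, source=east}: channel = 15, power = 4, checks out → Positive.
{channel=17, power=3, source=west}: channel = 17, power = 3, checks out → Positive.
{channel=3, power=10, source=east}: channel = 3, power = 10, fails this test → Negative.
{channel=16, power=15, source=south}: channel = 16, power = 15, fails this test → Negative.
{channel=8, power=11, source=west}: channel = 8, power = 11, fails this test → Negative.

Positive, Positive, Negative, Negative, Negative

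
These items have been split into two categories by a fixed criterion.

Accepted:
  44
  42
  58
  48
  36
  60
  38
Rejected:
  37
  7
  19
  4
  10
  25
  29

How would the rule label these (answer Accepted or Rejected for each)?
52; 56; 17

Accepted, Accepted, Rejected

One predicate separates the groups cleanly: even AND at least 19.
52: 52 is even, 52 ≥ 19 — qualifies, so Accepted. 56: 56 is even, 56 ≥ 19 — qualifies, so Accepted. 17: 17 is odd, 17 < 19 — fails the rule, so Rejected.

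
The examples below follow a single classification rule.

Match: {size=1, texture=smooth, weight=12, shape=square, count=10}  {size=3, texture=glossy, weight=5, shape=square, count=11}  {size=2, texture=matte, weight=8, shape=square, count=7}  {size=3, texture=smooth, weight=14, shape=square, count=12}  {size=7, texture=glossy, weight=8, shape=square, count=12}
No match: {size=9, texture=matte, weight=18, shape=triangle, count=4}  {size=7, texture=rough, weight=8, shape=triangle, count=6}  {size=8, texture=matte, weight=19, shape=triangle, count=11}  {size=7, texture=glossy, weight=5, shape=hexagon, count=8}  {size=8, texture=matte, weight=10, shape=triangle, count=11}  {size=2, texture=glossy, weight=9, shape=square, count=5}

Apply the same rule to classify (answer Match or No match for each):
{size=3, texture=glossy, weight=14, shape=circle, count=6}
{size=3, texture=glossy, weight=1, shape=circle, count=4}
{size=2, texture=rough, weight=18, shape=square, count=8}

All 'Match' examples share one property — shape is square AND count ≥ 6 — and every 'No match' example lacks it.
{size=3, texture=glossy, weight=14, shape=circle, count=6} — shape is circle, count = 6, hence No match.
{size=3, texture=glossy, weight=1, shape=circle, count=4} — shape is circle, count = 4, hence No match.
{size=2, texture=rough, weight=18, shape=square, count=8} — shape is square, count = 8, hence Match.

No match, No match, Match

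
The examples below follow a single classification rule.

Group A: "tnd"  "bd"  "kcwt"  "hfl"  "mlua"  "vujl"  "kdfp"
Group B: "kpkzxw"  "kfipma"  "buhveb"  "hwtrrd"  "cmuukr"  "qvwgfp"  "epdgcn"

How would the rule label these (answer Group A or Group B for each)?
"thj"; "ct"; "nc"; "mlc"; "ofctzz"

Group A, Group A, Group A, Group A, Group B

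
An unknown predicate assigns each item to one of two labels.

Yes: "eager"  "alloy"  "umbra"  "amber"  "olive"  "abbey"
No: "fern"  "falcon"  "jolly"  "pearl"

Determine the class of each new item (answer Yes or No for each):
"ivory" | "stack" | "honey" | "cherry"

Yes, No, No, No

'Yes' ⟺ starts with a vowel.
Yes: "ivory", since starts with 'i'. No: "stack", since starts with 's'. No: "honey", since starts with 'h'. No: "cherry", since starts with 'c'.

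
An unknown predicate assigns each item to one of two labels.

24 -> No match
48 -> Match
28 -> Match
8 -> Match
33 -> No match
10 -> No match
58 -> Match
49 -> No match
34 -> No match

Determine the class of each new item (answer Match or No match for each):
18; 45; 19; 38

Match, No match, No match, Match

Looking at the examples, the only property every 'Match' case has and every 'No match' case lacks is: ends in digit 8.
18: Match (last digit 8). 45: No match (last digit 5). 19: No match (last digit 9). 38: Match (last digit 8).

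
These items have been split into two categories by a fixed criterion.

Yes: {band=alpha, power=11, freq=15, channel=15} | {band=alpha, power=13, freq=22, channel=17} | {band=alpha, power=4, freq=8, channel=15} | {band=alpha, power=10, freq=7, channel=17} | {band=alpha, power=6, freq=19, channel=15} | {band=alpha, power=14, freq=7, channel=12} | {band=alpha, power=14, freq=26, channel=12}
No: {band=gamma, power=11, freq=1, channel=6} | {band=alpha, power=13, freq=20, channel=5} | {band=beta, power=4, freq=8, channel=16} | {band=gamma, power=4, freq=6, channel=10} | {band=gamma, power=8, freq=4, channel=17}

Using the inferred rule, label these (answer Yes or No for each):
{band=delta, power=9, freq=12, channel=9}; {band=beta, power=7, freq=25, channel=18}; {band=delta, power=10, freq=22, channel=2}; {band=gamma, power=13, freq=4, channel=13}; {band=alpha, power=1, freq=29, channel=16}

The distinguishing property — band is alpha AND channel ≥ 6 — holds for all the 'Yes' cases and none of the 'No' cases.
{band=delta, power=9, freq=12, channel=9} → band is delta, channel = 9 → No. {band=beta, power=7, freq=25, channel=18} → band is beta, channel = 18 → No. {band=delta, power=10, freq=22, channel=2} → band is delta, channel = 2 → No. {band=gamma, power=13, freq=4, channel=13} → band is gamma, channel = 13 → No. {band=alpha, power=1, freq=29, channel=16} → band is alpha, channel = 16 → Yes.

No, No, No, No, Yes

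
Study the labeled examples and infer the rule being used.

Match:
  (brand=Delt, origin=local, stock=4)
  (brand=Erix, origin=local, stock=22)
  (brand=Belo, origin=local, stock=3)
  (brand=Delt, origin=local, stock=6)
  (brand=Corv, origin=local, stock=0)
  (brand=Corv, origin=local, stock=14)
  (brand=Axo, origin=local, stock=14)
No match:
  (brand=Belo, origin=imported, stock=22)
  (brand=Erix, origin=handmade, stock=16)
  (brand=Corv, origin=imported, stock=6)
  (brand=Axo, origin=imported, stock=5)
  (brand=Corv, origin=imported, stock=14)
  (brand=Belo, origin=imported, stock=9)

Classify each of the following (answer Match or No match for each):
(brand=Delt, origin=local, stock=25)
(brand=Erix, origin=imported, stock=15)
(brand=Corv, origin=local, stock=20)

Rule: origin is local. This holds for each 'Match' example and fails for each 'No match' one.
Match: (brand=Delt, origin=local, stock=25), since origin is local.
No match: (brand=Erix, origin=imported, stock=15), since origin is imported.
Match: (brand=Corv, origin=local, stock=20), since origin is local.

Match, No match, Match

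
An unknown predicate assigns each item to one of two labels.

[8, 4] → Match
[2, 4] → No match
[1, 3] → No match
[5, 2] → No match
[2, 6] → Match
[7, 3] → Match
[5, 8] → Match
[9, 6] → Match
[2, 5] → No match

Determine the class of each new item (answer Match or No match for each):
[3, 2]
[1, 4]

One predicate separates the groups cleanly: sum ≥ 8.
[3, 2]: 3+2 = 5, fails the rule → No match. [1, 4]: 1+4 = 5, fails the rule → No match.

No match, No match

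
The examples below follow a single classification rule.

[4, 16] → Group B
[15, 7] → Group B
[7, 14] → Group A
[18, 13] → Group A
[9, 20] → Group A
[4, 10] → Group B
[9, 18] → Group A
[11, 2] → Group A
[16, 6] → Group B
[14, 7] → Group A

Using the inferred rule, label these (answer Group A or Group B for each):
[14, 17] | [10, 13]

Rule: sum is odd. This holds for each 'Group A' example and fails for each 'Group B' one.

Group A, Group A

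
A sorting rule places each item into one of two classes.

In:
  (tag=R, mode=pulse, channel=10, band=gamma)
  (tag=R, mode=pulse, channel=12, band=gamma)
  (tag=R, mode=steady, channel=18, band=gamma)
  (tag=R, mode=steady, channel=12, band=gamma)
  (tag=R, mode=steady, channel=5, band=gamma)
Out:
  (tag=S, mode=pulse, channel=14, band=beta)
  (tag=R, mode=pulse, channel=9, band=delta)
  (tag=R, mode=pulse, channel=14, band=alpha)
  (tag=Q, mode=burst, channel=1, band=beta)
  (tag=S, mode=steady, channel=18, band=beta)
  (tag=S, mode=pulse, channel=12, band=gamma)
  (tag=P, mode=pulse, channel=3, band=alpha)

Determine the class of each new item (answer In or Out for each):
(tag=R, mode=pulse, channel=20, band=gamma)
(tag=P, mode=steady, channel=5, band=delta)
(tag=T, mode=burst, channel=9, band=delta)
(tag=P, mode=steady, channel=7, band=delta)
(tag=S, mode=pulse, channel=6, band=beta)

A rule that fits every label: tag is R AND band is gamma — true of each 'In' example, false of each 'Out' one.
(tag=R, mode=pulse, channel=20, band=gamma): tag is R, band is gamma — matches, so In.
(tag=P, mode=steady, channel=5, band=delta): tag is P, band is delta — lacks this property, so Out.
(tag=T, mode=burst, channel=9, band=delta): tag is T, band is delta — lacks this property, so Out.
(tag=P, mode=steady, channel=7, band=delta): tag is P, band is delta — lacks this property, so Out.
(tag=S, mode=pulse, channel=6, band=beta): tag is S, band is beta — lacks this property, so Out.

In, Out, Out, Out, Out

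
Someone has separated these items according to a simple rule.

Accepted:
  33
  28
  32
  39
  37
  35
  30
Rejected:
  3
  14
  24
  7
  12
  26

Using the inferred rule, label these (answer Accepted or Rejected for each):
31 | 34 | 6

Accepted, Accepted, Rejected

'Accepted' ⟺ at least 28.
31: 31 ≥ 28, satisfies this → Accepted.
34: 34 ≥ 28, satisfies this → Accepted.
6: 6 < 28, fails the rule → Rejected.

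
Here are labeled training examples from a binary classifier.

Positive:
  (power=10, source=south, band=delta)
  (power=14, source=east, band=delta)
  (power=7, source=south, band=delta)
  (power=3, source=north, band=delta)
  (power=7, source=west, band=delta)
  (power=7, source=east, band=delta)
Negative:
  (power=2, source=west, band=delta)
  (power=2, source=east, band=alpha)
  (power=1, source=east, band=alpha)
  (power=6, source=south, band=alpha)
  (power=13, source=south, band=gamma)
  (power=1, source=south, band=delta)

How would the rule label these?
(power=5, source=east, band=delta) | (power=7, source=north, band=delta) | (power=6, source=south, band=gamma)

The distinguishing property — band is delta AND power ≥ 3 — holds for all the 'Positive' cases and none of the 'Negative' cases.

Positive, Positive, Negative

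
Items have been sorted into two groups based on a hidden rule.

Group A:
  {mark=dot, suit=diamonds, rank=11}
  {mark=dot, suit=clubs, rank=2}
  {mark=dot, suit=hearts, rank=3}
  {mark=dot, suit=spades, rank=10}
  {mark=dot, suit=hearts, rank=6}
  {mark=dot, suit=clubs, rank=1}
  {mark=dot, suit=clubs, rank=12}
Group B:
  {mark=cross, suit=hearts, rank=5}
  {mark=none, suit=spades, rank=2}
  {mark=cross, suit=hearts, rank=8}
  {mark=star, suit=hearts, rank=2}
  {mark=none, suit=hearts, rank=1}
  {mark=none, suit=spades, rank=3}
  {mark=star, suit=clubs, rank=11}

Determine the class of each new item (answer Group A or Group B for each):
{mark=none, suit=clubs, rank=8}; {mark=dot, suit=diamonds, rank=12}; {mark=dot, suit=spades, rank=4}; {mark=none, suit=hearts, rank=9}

Comparing the two groups points to one rule — mark is dot.
{mark=none, suit=clubs, rank=8}: mark is none, doesn't qualify → Group B.
{mark=dot, suit=diamonds, rank=12}: mark is dot, qualifies → Group A.
{mark=dot, suit=spades, rank=4}: mark is dot, qualifies → Group A.
{mark=none, suit=hearts, rank=9}: mark is none, doesn't qualify → Group B.

Group B, Group A, Group A, Group B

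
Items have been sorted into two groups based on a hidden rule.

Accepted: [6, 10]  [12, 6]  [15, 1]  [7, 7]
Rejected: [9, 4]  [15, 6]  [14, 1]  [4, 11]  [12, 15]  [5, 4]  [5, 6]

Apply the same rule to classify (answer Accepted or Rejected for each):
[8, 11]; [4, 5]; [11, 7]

Rejected, Rejected, Accepted

The classifier is using: sum is even.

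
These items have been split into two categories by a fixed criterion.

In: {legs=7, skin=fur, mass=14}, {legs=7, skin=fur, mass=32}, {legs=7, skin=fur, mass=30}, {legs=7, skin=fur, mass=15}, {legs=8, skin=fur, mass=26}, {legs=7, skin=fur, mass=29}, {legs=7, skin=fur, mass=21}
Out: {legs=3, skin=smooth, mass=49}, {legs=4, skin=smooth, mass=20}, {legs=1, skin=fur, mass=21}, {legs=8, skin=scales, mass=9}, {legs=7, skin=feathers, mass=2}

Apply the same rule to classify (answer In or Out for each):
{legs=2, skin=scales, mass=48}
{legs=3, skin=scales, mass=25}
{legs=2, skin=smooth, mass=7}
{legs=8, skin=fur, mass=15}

Every 'In' example satisfies: skin is fur AND legs ≥ 3. None of the 'Out' examples do.
{legs=2, skin=scales, mass=48}: skin is scales, legs = 2, does not fit → Out.
{legs=3, skin=scales, mass=25}: skin is scales, legs = 3, does not fit → Out.
{legs=2, skin=smooth, mass=7}: skin is smooth, legs = 2, does not fit → Out.
{legs=8, skin=fur, mass=15}: skin is fur, legs = 8, checks out → In.

Out, Out, Out, In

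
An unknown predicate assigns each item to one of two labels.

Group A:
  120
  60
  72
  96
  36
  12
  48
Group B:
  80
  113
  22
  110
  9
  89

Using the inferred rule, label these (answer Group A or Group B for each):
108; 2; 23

Group A, Group B, Group B

A rule that fits every label: multiple of 6 — true of each 'Group A' example, false of each 'Group B' one.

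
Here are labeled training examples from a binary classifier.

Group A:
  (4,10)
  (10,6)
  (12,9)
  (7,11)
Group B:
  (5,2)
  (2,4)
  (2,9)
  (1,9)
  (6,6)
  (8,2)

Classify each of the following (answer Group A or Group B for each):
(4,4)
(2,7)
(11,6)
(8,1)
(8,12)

Group B, Group B, Group A, Group B, Group A

Every 'Group A' example satisfies: sum ≥ 14. None of the 'Group B' examples do.
(4,4): 4+4 = 8 — does not fit, so Group B. (2,7): 2+7 = 9 — does not fit, so Group B. (11,6): 11+6 = 17 — matches, so Group A. (8,1): 8+1 = 9 — does not fit, so Group B. (8,12): 8+12 = 20 — matches, so Group A.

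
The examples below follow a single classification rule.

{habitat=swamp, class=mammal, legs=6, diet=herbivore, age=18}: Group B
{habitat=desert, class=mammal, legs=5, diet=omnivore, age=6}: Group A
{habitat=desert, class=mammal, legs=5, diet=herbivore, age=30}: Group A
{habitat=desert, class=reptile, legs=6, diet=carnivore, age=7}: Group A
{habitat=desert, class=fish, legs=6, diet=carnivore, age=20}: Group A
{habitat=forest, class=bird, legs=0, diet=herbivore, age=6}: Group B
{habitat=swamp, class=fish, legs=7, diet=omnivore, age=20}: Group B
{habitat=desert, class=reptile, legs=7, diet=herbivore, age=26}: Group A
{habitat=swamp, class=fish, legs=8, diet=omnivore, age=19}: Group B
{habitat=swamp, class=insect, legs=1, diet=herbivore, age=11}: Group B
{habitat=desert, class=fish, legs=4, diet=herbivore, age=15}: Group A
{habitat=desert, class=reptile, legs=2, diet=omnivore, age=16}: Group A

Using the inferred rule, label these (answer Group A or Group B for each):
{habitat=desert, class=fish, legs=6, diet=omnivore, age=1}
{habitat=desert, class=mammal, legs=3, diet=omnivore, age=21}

A rule that fits every label: habitat is desert — true of each 'Group A' example, false of each 'Group B' one.
{habitat=desert, class=fish, legs=6, diet=omnivore, age=1}: habitat is desert — meets the rule, so Group A.
{habitat=desert, class=mammal, legs=3, diet=omnivore, age=21}: habitat is desert — meets the rule, so Group A.

Group A, Group A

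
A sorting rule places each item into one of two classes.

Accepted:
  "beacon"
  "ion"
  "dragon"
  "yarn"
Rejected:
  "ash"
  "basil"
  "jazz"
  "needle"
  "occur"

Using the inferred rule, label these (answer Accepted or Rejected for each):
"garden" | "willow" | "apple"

Accepted, Rejected, Rejected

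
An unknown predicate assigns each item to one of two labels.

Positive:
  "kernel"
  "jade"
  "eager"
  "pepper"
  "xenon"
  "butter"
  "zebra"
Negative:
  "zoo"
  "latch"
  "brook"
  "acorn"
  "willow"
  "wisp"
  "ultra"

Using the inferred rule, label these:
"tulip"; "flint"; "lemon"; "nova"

Negative, Negative, Positive, Negative

The simplest hypothesis consistent with all the labels is: contains 'e'.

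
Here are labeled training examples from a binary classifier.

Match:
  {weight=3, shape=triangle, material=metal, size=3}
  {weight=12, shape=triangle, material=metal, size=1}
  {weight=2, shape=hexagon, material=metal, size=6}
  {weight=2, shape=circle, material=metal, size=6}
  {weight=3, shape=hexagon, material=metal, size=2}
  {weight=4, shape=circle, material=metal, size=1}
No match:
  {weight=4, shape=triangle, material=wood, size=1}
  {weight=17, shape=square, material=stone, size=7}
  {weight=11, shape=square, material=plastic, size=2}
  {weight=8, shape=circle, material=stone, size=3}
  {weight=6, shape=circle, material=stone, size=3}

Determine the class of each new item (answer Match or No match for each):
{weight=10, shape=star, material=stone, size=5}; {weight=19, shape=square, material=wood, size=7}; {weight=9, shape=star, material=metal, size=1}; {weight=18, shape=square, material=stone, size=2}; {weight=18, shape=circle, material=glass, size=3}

No match, No match, Match, No match, No match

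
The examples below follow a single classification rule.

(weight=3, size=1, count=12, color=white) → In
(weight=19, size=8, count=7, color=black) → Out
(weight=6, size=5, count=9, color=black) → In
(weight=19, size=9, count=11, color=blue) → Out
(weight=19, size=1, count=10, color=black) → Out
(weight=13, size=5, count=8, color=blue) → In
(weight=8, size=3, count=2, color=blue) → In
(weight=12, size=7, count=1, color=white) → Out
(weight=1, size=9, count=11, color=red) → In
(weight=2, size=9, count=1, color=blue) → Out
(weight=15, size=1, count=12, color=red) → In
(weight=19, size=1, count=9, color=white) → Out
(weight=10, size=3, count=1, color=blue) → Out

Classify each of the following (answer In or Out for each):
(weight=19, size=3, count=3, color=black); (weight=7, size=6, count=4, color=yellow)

The rule appears to be: count ≥ 2 AND weight ≤ 15.
Out: (weight=19, size=3, count=3, color=black), since count = 3, weight = 19.
In: (weight=7, size=6, count=4, color=yellow), since count = 4, weight = 7.

Out, In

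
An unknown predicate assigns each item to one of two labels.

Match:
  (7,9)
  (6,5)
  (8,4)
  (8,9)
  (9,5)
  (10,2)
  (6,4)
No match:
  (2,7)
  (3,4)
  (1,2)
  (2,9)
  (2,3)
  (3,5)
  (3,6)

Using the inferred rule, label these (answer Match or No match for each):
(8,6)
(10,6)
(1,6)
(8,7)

Match, Match, No match, Match

The classifier is using: first ≥ 4.
(8,6): first 8, satisfies this → Match. (10,6): first 10, satisfies this → Match. (1,6): first 1, fails the rule → No match. (8,7): first 8, satisfies this → Match.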